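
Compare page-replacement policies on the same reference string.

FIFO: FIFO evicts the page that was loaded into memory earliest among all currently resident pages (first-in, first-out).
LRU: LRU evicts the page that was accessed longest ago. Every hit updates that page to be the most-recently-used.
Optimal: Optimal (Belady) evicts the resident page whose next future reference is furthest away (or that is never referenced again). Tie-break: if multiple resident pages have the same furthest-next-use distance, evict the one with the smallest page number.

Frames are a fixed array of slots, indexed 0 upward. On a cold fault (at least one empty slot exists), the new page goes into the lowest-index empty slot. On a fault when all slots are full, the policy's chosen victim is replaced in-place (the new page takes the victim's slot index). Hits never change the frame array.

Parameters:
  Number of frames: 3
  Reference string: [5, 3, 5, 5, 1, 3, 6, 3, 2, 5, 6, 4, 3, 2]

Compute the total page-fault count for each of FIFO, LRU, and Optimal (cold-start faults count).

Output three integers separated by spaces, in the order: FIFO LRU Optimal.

Answer: 9 10 7

Derivation:
--- FIFO ---
  step 0: ref 5 -> FAULT, frames=[5,-,-] (faults so far: 1)
  step 1: ref 3 -> FAULT, frames=[5,3,-] (faults so far: 2)
  step 2: ref 5 -> HIT, frames=[5,3,-] (faults so far: 2)
  step 3: ref 5 -> HIT, frames=[5,3,-] (faults so far: 2)
  step 4: ref 1 -> FAULT, frames=[5,3,1] (faults so far: 3)
  step 5: ref 3 -> HIT, frames=[5,3,1] (faults so far: 3)
  step 6: ref 6 -> FAULT, evict 5, frames=[6,3,1] (faults so far: 4)
  step 7: ref 3 -> HIT, frames=[6,3,1] (faults so far: 4)
  step 8: ref 2 -> FAULT, evict 3, frames=[6,2,1] (faults so far: 5)
  step 9: ref 5 -> FAULT, evict 1, frames=[6,2,5] (faults so far: 6)
  step 10: ref 6 -> HIT, frames=[6,2,5] (faults so far: 6)
  step 11: ref 4 -> FAULT, evict 6, frames=[4,2,5] (faults so far: 7)
  step 12: ref 3 -> FAULT, evict 2, frames=[4,3,5] (faults so far: 8)
  step 13: ref 2 -> FAULT, evict 5, frames=[4,3,2] (faults so far: 9)
  FIFO total faults: 9
--- LRU ---
  step 0: ref 5 -> FAULT, frames=[5,-,-] (faults so far: 1)
  step 1: ref 3 -> FAULT, frames=[5,3,-] (faults so far: 2)
  step 2: ref 5 -> HIT, frames=[5,3,-] (faults so far: 2)
  step 3: ref 5 -> HIT, frames=[5,3,-] (faults so far: 2)
  step 4: ref 1 -> FAULT, frames=[5,3,1] (faults so far: 3)
  step 5: ref 3 -> HIT, frames=[5,3,1] (faults so far: 3)
  step 6: ref 6 -> FAULT, evict 5, frames=[6,3,1] (faults so far: 4)
  step 7: ref 3 -> HIT, frames=[6,3,1] (faults so far: 4)
  step 8: ref 2 -> FAULT, evict 1, frames=[6,3,2] (faults so far: 5)
  step 9: ref 5 -> FAULT, evict 6, frames=[5,3,2] (faults so far: 6)
  step 10: ref 6 -> FAULT, evict 3, frames=[5,6,2] (faults so far: 7)
  step 11: ref 4 -> FAULT, evict 2, frames=[5,6,4] (faults so far: 8)
  step 12: ref 3 -> FAULT, evict 5, frames=[3,6,4] (faults so far: 9)
  step 13: ref 2 -> FAULT, evict 6, frames=[3,2,4] (faults so far: 10)
  LRU total faults: 10
--- Optimal ---
  step 0: ref 5 -> FAULT, frames=[5,-,-] (faults so far: 1)
  step 1: ref 3 -> FAULT, frames=[5,3,-] (faults so far: 2)
  step 2: ref 5 -> HIT, frames=[5,3,-] (faults so far: 2)
  step 3: ref 5 -> HIT, frames=[5,3,-] (faults so far: 2)
  step 4: ref 1 -> FAULT, frames=[5,3,1] (faults so far: 3)
  step 5: ref 3 -> HIT, frames=[5,3,1] (faults so far: 3)
  step 6: ref 6 -> FAULT, evict 1, frames=[5,3,6] (faults so far: 4)
  step 7: ref 3 -> HIT, frames=[5,3,6] (faults so far: 4)
  step 8: ref 2 -> FAULT, evict 3, frames=[5,2,6] (faults so far: 5)
  step 9: ref 5 -> HIT, frames=[5,2,6] (faults so far: 5)
  step 10: ref 6 -> HIT, frames=[5,2,6] (faults so far: 5)
  step 11: ref 4 -> FAULT, evict 5, frames=[4,2,6] (faults so far: 6)
  step 12: ref 3 -> FAULT, evict 4, frames=[3,2,6] (faults so far: 7)
  step 13: ref 2 -> HIT, frames=[3,2,6] (faults so far: 7)
  Optimal total faults: 7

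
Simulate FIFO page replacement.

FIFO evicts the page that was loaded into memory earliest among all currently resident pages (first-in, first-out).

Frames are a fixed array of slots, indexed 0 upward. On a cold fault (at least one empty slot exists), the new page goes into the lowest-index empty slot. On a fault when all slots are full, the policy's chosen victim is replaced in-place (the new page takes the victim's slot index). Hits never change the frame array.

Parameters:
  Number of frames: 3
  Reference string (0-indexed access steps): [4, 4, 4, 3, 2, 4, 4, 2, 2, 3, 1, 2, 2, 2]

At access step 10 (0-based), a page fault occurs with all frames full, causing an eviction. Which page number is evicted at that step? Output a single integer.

Answer: 4

Derivation:
Step 0: ref 4 -> FAULT, frames=[4,-,-]
Step 1: ref 4 -> HIT, frames=[4,-,-]
Step 2: ref 4 -> HIT, frames=[4,-,-]
Step 3: ref 3 -> FAULT, frames=[4,3,-]
Step 4: ref 2 -> FAULT, frames=[4,3,2]
Step 5: ref 4 -> HIT, frames=[4,3,2]
Step 6: ref 4 -> HIT, frames=[4,3,2]
Step 7: ref 2 -> HIT, frames=[4,3,2]
Step 8: ref 2 -> HIT, frames=[4,3,2]
Step 9: ref 3 -> HIT, frames=[4,3,2]
Step 10: ref 1 -> FAULT, evict 4, frames=[1,3,2]
At step 10: evicted page 4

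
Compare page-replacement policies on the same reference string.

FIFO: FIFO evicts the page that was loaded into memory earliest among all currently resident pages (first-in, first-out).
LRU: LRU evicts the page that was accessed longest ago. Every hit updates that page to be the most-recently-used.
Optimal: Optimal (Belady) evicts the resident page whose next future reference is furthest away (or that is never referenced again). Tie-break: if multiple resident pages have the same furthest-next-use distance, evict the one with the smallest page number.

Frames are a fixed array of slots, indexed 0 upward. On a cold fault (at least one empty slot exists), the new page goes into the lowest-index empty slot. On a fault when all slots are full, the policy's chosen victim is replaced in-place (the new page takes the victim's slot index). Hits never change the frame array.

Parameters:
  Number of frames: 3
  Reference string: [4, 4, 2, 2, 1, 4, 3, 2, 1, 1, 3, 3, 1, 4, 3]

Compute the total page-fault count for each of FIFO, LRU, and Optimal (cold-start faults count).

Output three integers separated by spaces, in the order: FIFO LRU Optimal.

Answer: 5 7 5

Derivation:
--- FIFO ---
  step 0: ref 4 -> FAULT, frames=[4,-,-] (faults so far: 1)
  step 1: ref 4 -> HIT, frames=[4,-,-] (faults so far: 1)
  step 2: ref 2 -> FAULT, frames=[4,2,-] (faults so far: 2)
  step 3: ref 2 -> HIT, frames=[4,2,-] (faults so far: 2)
  step 4: ref 1 -> FAULT, frames=[4,2,1] (faults so far: 3)
  step 5: ref 4 -> HIT, frames=[4,2,1] (faults so far: 3)
  step 6: ref 3 -> FAULT, evict 4, frames=[3,2,1] (faults so far: 4)
  step 7: ref 2 -> HIT, frames=[3,2,1] (faults so far: 4)
  step 8: ref 1 -> HIT, frames=[3,2,1] (faults so far: 4)
  step 9: ref 1 -> HIT, frames=[3,2,1] (faults so far: 4)
  step 10: ref 3 -> HIT, frames=[3,2,1] (faults so far: 4)
  step 11: ref 3 -> HIT, frames=[3,2,1] (faults so far: 4)
  step 12: ref 1 -> HIT, frames=[3,2,1] (faults so far: 4)
  step 13: ref 4 -> FAULT, evict 2, frames=[3,4,1] (faults so far: 5)
  step 14: ref 3 -> HIT, frames=[3,4,1] (faults so far: 5)
  FIFO total faults: 5
--- LRU ---
  step 0: ref 4 -> FAULT, frames=[4,-,-] (faults so far: 1)
  step 1: ref 4 -> HIT, frames=[4,-,-] (faults so far: 1)
  step 2: ref 2 -> FAULT, frames=[4,2,-] (faults so far: 2)
  step 3: ref 2 -> HIT, frames=[4,2,-] (faults so far: 2)
  step 4: ref 1 -> FAULT, frames=[4,2,1] (faults so far: 3)
  step 5: ref 4 -> HIT, frames=[4,2,1] (faults so far: 3)
  step 6: ref 3 -> FAULT, evict 2, frames=[4,3,1] (faults so far: 4)
  step 7: ref 2 -> FAULT, evict 1, frames=[4,3,2] (faults so far: 5)
  step 8: ref 1 -> FAULT, evict 4, frames=[1,3,2] (faults so far: 6)
  step 9: ref 1 -> HIT, frames=[1,3,2] (faults so far: 6)
  step 10: ref 3 -> HIT, frames=[1,3,2] (faults so far: 6)
  step 11: ref 3 -> HIT, frames=[1,3,2] (faults so far: 6)
  step 12: ref 1 -> HIT, frames=[1,3,2] (faults so far: 6)
  step 13: ref 4 -> FAULT, evict 2, frames=[1,3,4] (faults so far: 7)
  step 14: ref 3 -> HIT, frames=[1,3,4] (faults so far: 7)
  LRU total faults: 7
--- Optimal ---
  step 0: ref 4 -> FAULT, frames=[4,-,-] (faults so far: 1)
  step 1: ref 4 -> HIT, frames=[4,-,-] (faults so far: 1)
  step 2: ref 2 -> FAULT, frames=[4,2,-] (faults so far: 2)
  step 3: ref 2 -> HIT, frames=[4,2,-] (faults so far: 2)
  step 4: ref 1 -> FAULT, frames=[4,2,1] (faults so far: 3)
  step 5: ref 4 -> HIT, frames=[4,2,1] (faults so far: 3)
  step 6: ref 3 -> FAULT, evict 4, frames=[3,2,1] (faults so far: 4)
  step 7: ref 2 -> HIT, frames=[3,2,1] (faults so far: 4)
  step 8: ref 1 -> HIT, frames=[3,2,1] (faults so far: 4)
  step 9: ref 1 -> HIT, frames=[3,2,1] (faults so far: 4)
  step 10: ref 3 -> HIT, frames=[3,2,1] (faults so far: 4)
  step 11: ref 3 -> HIT, frames=[3,2,1] (faults so far: 4)
  step 12: ref 1 -> HIT, frames=[3,2,1] (faults so far: 4)
  step 13: ref 4 -> FAULT, evict 1, frames=[3,2,4] (faults so far: 5)
  step 14: ref 3 -> HIT, frames=[3,2,4] (faults so far: 5)
  Optimal total faults: 5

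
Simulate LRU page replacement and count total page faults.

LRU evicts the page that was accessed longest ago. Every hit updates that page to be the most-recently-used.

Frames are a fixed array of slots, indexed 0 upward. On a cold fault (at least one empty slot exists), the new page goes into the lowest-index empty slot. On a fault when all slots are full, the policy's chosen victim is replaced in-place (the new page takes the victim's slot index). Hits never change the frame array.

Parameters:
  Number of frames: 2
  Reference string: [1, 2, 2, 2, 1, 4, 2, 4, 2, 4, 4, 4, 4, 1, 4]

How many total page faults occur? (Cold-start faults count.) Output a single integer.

Answer: 5

Derivation:
Step 0: ref 1 → FAULT, frames=[1,-]
Step 1: ref 2 → FAULT, frames=[1,2]
Step 2: ref 2 → HIT, frames=[1,2]
Step 3: ref 2 → HIT, frames=[1,2]
Step 4: ref 1 → HIT, frames=[1,2]
Step 5: ref 4 → FAULT (evict 2), frames=[1,4]
Step 6: ref 2 → FAULT (evict 1), frames=[2,4]
Step 7: ref 4 → HIT, frames=[2,4]
Step 8: ref 2 → HIT, frames=[2,4]
Step 9: ref 4 → HIT, frames=[2,4]
Step 10: ref 4 → HIT, frames=[2,4]
Step 11: ref 4 → HIT, frames=[2,4]
Step 12: ref 4 → HIT, frames=[2,4]
Step 13: ref 1 → FAULT (evict 2), frames=[1,4]
Step 14: ref 4 → HIT, frames=[1,4]
Total faults: 5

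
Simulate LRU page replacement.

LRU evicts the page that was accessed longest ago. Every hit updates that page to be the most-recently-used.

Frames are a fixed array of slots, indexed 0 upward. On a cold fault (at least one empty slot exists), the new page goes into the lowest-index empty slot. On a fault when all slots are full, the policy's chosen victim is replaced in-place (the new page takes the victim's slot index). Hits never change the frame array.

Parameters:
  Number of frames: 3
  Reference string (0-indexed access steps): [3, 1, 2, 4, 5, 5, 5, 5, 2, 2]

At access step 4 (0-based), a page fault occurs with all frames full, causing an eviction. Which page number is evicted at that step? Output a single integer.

Step 0: ref 3 -> FAULT, frames=[3,-,-]
Step 1: ref 1 -> FAULT, frames=[3,1,-]
Step 2: ref 2 -> FAULT, frames=[3,1,2]
Step 3: ref 4 -> FAULT, evict 3, frames=[4,1,2]
Step 4: ref 5 -> FAULT, evict 1, frames=[4,5,2]
At step 4: evicted page 1

Answer: 1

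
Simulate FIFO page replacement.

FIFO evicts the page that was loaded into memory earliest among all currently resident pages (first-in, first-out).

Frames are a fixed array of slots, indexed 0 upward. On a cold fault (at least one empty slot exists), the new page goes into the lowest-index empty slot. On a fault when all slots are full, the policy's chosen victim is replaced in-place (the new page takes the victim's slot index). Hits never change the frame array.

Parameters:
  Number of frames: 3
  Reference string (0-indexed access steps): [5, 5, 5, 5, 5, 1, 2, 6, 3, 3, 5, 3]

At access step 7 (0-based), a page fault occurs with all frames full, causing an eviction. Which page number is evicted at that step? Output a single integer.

Step 0: ref 5 -> FAULT, frames=[5,-,-]
Step 1: ref 5 -> HIT, frames=[5,-,-]
Step 2: ref 5 -> HIT, frames=[5,-,-]
Step 3: ref 5 -> HIT, frames=[5,-,-]
Step 4: ref 5 -> HIT, frames=[5,-,-]
Step 5: ref 1 -> FAULT, frames=[5,1,-]
Step 6: ref 2 -> FAULT, frames=[5,1,2]
Step 7: ref 6 -> FAULT, evict 5, frames=[6,1,2]
At step 7: evicted page 5

Answer: 5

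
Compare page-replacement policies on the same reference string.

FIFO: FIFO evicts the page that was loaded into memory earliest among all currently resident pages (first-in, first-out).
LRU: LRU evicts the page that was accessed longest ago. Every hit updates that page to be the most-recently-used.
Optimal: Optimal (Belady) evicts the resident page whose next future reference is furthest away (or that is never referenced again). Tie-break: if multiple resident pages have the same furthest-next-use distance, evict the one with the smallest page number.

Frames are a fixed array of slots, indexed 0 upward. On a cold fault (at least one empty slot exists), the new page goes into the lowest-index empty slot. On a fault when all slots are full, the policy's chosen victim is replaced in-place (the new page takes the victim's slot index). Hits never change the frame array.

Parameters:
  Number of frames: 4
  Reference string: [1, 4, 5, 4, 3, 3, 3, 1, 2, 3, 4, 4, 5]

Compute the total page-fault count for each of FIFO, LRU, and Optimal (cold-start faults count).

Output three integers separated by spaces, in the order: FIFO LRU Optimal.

--- FIFO ---
  step 0: ref 1 -> FAULT, frames=[1,-,-,-] (faults so far: 1)
  step 1: ref 4 -> FAULT, frames=[1,4,-,-] (faults so far: 2)
  step 2: ref 5 -> FAULT, frames=[1,4,5,-] (faults so far: 3)
  step 3: ref 4 -> HIT, frames=[1,4,5,-] (faults so far: 3)
  step 4: ref 3 -> FAULT, frames=[1,4,5,3] (faults so far: 4)
  step 5: ref 3 -> HIT, frames=[1,4,5,3] (faults so far: 4)
  step 6: ref 3 -> HIT, frames=[1,4,5,3] (faults so far: 4)
  step 7: ref 1 -> HIT, frames=[1,4,5,3] (faults so far: 4)
  step 8: ref 2 -> FAULT, evict 1, frames=[2,4,5,3] (faults so far: 5)
  step 9: ref 3 -> HIT, frames=[2,4,5,3] (faults so far: 5)
  step 10: ref 4 -> HIT, frames=[2,4,5,3] (faults so far: 5)
  step 11: ref 4 -> HIT, frames=[2,4,5,3] (faults so far: 5)
  step 12: ref 5 -> HIT, frames=[2,4,5,3] (faults so far: 5)
  FIFO total faults: 5
--- LRU ---
  step 0: ref 1 -> FAULT, frames=[1,-,-,-] (faults so far: 1)
  step 1: ref 4 -> FAULT, frames=[1,4,-,-] (faults so far: 2)
  step 2: ref 5 -> FAULT, frames=[1,4,5,-] (faults so far: 3)
  step 3: ref 4 -> HIT, frames=[1,4,5,-] (faults so far: 3)
  step 4: ref 3 -> FAULT, frames=[1,4,5,3] (faults so far: 4)
  step 5: ref 3 -> HIT, frames=[1,4,5,3] (faults so far: 4)
  step 6: ref 3 -> HIT, frames=[1,4,5,3] (faults so far: 4)
  step 7: ref 1 -> HIT, frames=[1,4,5,3] (faults so far: 4)
  step 8: ref 2 -> FAULT, evict 5, frames=[1,4,2,3] (faults so far: 5)
  step 9: ref 3 -> HIT, frames=[1,4,2,3] (faults so far: 5)
  step 10: ref 4 -> HIT, frames=[1,4,2,3] (faults so far: 5)
  step 11: ref 4 -> HIT, frames=[1,4,2,3] (faults so far: 5)
  step 12: ref 5 -> FAULT, evict 1, frames=[5,4,2,3] (faults so far: 6)
  LRU total faults: 6
--- Optimal ---
  step 0: ref 1 -> FAULT, frames=[1,-,-,-] (faults so far: 1)
  step 1: ref 4 -> FAULT, frames=[1,4,-,-] (faults so far: 2)
  step 2: ref 5 -> FAULT, frames=[1,4,5,-] (faults so far: 3)
  step 3: ref 4 -> HIT, frames=[1,4,5,-] (faults so far: 3)
  step 4: ref 3 -> FAULT, frames=[1,4,5,3] (faults so far: 4)
  step 5: ref 3 -> HIT, frames=[1,4,5,3] (faults so far: 4)
  step 6: ref 3 -> HIT, frames=[1,4,5,3] (faults so far: 4)
  step 7: ref 1 -> HIT, frames=[1,4,5,3] (faults so far: 4)
  step 8: ref 2 -> FAULT, evict 1, frames=[2,4,5,3] (faults so far: 5)
  step 9: ref 3 -> HIT, frames=[2,4,5,3] (faults so far: 5)
  step 10: ref 4 -> HIT, frames=[2,4,5,3] (faults so far: 5)
  step 11: ref 4 -> HIT, frames=[2,4,5,3] (faults so far: 5)
  step 12: ref 5 -> HIT, frames=[2,4,5,3] (faults so far: 5)
  Optimal total faults: 5

Answer: 5 6 5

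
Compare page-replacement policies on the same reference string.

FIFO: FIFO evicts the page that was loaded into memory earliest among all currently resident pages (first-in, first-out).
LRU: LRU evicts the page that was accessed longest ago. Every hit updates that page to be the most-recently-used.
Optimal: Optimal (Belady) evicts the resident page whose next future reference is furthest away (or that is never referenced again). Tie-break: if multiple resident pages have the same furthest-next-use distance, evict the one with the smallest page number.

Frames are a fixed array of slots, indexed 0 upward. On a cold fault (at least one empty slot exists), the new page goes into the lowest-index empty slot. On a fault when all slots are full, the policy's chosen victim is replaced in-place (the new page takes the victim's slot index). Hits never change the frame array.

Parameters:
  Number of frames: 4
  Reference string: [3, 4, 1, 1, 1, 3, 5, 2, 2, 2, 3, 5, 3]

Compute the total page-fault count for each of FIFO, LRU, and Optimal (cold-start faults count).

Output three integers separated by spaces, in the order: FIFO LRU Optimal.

Answer: 6 5 5

Derivation:
--- FIFO ---
  step 0: ref 3 -> FAULT, frames=[3,-,-,-] (faults so far: 1)
  step 1: ref 4 -> FAULT, frames=[3,4,-,-] (faults so far: 2)
  step 2: ref 1 -> FAULT, frames=[3,4,1,-] (faults so far: 3)
  step 3: ref 1 -> HIT, frames=[3,4,1,-] (faults so far: 3)
  step 4: ref 1 -> HIT, frames=[3,4,1,-] (faults so far: 3)
  step 5: ref 3 -> HIT, frames=[3,4,1,-] (faults so far: 3)
  step 6: ref 5 -> FAULT, frames=[3,4,1,5] (faults so far: 4)
  step 7: ref 2 -> FAULT, evict 3, frames=[2,4,1,5] (faults so far: 5)
  step 8: ref 2 -> HIT, frames=[2,4,1,5] (faults so far: 5)
  step 9: ref 2 -> HIT, frames=[2,4,1,5] (faults so far: 5)
  step 10: ref 3 -> FAULT, evict 4, frames=[2,3,1,5] (faults so far: 6)
  step 11: ref 5 -> HIT, frames=[2,3,1,5] (faults so far: 6)
  step 12: ref 3 -> HIT, frames=[2,3,1,5] (faults so far: 6)
  FIFO total faults: 6
--- LRU ---
  step 0: ref 3 -> FAULT, frames=[3,-,-,-] (faults so far: 1)
  step 1: ref 4 -> FAULT, frames=[3,4,-,-] (faults so far: 2)
  step 2: ref 1 -> FAULT, frames=[3,4,1,-] (faults so far: 3)
  step 3: ref 1 -> HIT, frames=[3,4,1,-] (faults so far: 3)
  step 4: ref 1 -> HIT, frames=[3,4,1,-] (faults so far: 3)
  step 5: ref 3 -> HIT, frames=[3,4,1,-] (faults so far: 3)
  step 6: ref 5 -> FAULT, frames=[3,4,1,5] (faults so far: 4)
  step 7: ref 2 -> FAULT, evict 4, frames=[3,2,1,5] (faults so far: 5)
  step 8: ref 2 -> HIT, frames=[3,2,1,5] (faults so far: 5)
  step 9: ref 2 -> HIT, frames=[3,2,1,5] (faults so far: 5)
  step 10: ref 3 -> HIT, frames=[3,2,1,5] (faults so far: 5)
  step 11: ref 5 -> HIT, frames=[3,2,1,5] (faults so far: 5)
  step 12: ref 3 -> HIT, frames=[3,2,1,5] (faults so far: 5)
  LRU total faults: 5
--- Optimal ---
  step 0: ref 3 -> FAULT, frames=[3,-,-,-] (faults so far: 1)
  step 1: ref 4 -> FAULT, frames=[3,4,-,-] (faults so far: 2)
  step 2: ref 1 -> FAULT, frames=[3,4,1,-] (faults so far: 3)
  step 3: ref 1 -> HIT, frames=[3,4,1,-] (faults so far: 3)
  step 4: ref 1 -> HIT, frames=[3,4,1,-] (faults so far: 3)
  step 5: ref 3 -> HIT, frames=[3,4,1,-] (faults so far: 3)
  step 6: ref 5 -> FAULT, frames=[3,4,1,5] (faults so far: 4)
  step 7: ref 2 -> FAULT, evict 1, frames=[3,4,2,5] (faults so far: 5)
  step 8: ref 2 -> HIT, frames=[3,4,2,5] (faults so far: 5)
  step 9: ref 2 -> HIT, frames=[3,4,2,5] (faults so far: 5)
  step 10: ref 3 -> HIT, frames=[3,4,2,5] (faults so far: 5)
  step 11: ref 5 -> HIT, frames=[3,4,2,5] (faults so far: 5)
  step 12: ref 3 -> HIT, frames=[3,4,2,5] (faults so far: 5)
  Optimal total faults: 5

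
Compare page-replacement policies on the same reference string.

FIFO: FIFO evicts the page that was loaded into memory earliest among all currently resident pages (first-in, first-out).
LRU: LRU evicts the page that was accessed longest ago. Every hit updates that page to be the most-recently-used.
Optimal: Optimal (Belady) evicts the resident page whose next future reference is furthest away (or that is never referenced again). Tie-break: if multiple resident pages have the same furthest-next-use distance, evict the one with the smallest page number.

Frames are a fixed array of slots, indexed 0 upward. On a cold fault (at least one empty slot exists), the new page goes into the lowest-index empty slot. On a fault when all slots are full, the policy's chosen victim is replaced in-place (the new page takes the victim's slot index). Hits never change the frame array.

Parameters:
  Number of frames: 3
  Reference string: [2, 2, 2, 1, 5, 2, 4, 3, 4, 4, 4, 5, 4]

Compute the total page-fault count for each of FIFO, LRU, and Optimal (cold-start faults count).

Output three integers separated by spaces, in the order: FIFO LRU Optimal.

Answer: 5 6 5

Derivation:
--- FIFO ---
  step 0: ref 2 -> FAULT, frames=[2,-,-] (faults so far: 1)
  step 1: ref 2 -> HIT, frames=[2,-,-] (faults so far: 1)
  step 2: ref 2 -> HIT, frames=[2,-,-] (faults so far: 1)
  step 3: ref 1 -> FAULT, frames=[2,1,-] (faults so far: 2)
  step 4: ref 5 -> FAULT, frames=[2,1,5] (faults so far: 3)
  step 5: ref 2 -> HIT, frames=[2,1,5] (faults so far: 3)
  step 6: ref 4 -> FAULT, evict 2, frames=[4,1,5] (faults so far: 4)
  step 7: ref 3 -> FAULT, evict 1, frames=[4,3,5] (faults so far: 5)
  step 8: ref 4 -> HIT, frames=[4,3,5] (faults so far: 5)
  step 9: ref 4 -> HIT, frames=[4,3,5] (faults so far: 5)
  step 10: ref 4 -> HIT, frames=[4,3,5] (faults so far: 5)
  step 11: ref 5 -> HIT, frames=[4,3,5] (faults so far: 5)
  step 12: ref 4 -> HIT, frames=[4,3,5] (faults so far: 5)
  FIFO total faults: 5
--- LRU ---
  step 0: ref 2 -> FAULT, frames=[2,-,-] (faults so far: 1)
  step 1: ref 2 -> HIT, frames=[2,-,-] (faults so far: 1)
  step 2: ref 2 -> HIT, frames=[2,-,-] (faults so far: 1)
  step 3: ref 1 -> FAULT, frames=[2,1,-] (faults so far: 2)
  step 4: ref 5 -> FAULT, frames=[2,1,5] (faults so far: 3)
  step 5: ref 2 -> HIT, frames=[2,1,5] (faults so far: 3)
  step 6: ref 4 -> FAULT, evict 1, frames=[2,4,5] (faults so far: 4)
  step 7: ref 3 -> FAULT, evict 5, frames=[2,4,3] (faults so far: 5)
  step 8: ref 4 -> HIT, frames=[2,4,3] (faults so far: 5)
  step 9: ref 4 -> HIT, frames=[2,4,3] (faults so far: 5)
  step 10: ref 4 -> HIT, frames=[2,4,3] (faults so far: 5)
  step 11: ref 5 -> FAULT, evict 2, frames=[5,4,3] (faults so far: 6)
  step 12: ref 4 -> HIT, frames=[5,4,3] (faults so far: 6)
  LRU total faults: 6
--- Optimal ---
  step 0: ref 2 -> FAULT, frames=[2,-,-] (faults so far: 1)
  step 1: ref 2 -> HIT, frames=[2,-,-] (faults so far: 1)
  step 2: ref 2 -> HIT, frames=[2,-,-] (faults so far: 1)
  step 3: ref 1 -> FAULT, frames=[2,1,-] (faults so far: 2)
  step 4: ref 5 -> FAULT, frames=[2,1,5] (faults so far: 3)
  step 5: ref 2 -> HIT, frames=[2,1,5] (faults so far: 3)
  step 6: ref 4 -> FAULT, evict 1, frames=[2,4,5] (faults so far: 4)
  step 7: ref 3 -> FAULT, evict 2, frames=[3,4,5] (faults so far: 5)
  step 8: ref 4 -> HIT, frames=[3,4,5] (faults so far: 5)
  step 9: ref 4 -> HIT, frames=[3,4,5] (faults so far: 5)
  step 10: ref 4 -> HIT, frames=[3,4,5] (faults so far: 5)
  step 11: ref 5 -> HIT, frames=[3,4,5] (faults so far: 5)
  step 12: ref 4 -> HIT, frames=[3,4,5] (faults so far: 5)
  Optimal total faults: 5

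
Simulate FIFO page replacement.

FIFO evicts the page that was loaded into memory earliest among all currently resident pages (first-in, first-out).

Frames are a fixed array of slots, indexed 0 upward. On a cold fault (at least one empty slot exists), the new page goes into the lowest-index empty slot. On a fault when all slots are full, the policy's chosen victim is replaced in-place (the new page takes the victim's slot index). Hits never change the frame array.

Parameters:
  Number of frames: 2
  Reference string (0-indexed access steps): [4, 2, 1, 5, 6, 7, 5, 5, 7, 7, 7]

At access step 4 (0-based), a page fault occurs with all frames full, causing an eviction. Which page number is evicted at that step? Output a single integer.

Step 0: ref 4 -> FAULT, frames=[4,-]
Step 1: ref 2 -> FAULT, frames=[4,2]
Step 2: ref 1 -> FAULT, evict 4, frames=[1,2]
Step 3: ref 5 -> FAULT, evict 2, frames=[1,5]
Step 4: ref 6 -> FAULT, evict 1, frames=[6,5]
At step 4: evicted page 1

Answer: 1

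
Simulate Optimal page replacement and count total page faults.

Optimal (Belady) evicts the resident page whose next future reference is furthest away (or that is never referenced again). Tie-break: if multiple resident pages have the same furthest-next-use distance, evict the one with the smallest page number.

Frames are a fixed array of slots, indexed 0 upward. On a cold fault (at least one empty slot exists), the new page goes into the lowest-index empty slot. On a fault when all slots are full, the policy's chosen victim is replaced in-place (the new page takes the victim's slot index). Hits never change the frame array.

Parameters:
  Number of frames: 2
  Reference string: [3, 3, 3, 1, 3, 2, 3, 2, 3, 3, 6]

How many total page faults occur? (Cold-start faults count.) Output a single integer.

Answer: 4

Derivation:
Step 0: ref 3 → FAULT, frames=[3,-]
Step 1: ref 3 → HIT, frames=[3,-]
Step 2: ref 3 → HIT, frames=[3,-]
Step 3: ref 1 → FAULT, frames=[3,1]
Step 4: ref 3 → HIT, frames=[3,1]
Step 5: ref 2 → FAULT (evict 1), frames=[3,2]
Step 6: ref 3 → HIT, frames=[3,2]
Step 7: ref 2 → HIT, frames=[3,2]
Step 8: ref 3 → HIT, frames=[3,2]
Step 9: ref 3 → HIT, frames=[3,2]
Step 10: ref 6 → FAULT (evict 2), frames=[3,6]
Total faults: 4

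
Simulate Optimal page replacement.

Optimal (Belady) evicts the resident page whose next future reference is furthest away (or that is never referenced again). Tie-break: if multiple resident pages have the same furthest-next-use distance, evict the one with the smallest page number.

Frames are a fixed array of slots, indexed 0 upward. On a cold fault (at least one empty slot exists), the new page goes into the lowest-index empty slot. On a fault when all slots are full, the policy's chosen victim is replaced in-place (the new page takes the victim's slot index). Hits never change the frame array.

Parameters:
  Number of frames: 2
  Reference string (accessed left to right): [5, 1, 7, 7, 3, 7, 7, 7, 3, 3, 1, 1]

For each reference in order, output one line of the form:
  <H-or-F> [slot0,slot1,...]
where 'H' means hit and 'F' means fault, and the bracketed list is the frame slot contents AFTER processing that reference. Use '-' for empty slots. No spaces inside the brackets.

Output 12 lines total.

F [5,-]
F [5,1]
F [7,1]
H [7,1]
F [7,3]
H [7,3]
H [7,3]
H [7,3]
H [7,3]
H [7,3]
F [7,1]
H [7,1]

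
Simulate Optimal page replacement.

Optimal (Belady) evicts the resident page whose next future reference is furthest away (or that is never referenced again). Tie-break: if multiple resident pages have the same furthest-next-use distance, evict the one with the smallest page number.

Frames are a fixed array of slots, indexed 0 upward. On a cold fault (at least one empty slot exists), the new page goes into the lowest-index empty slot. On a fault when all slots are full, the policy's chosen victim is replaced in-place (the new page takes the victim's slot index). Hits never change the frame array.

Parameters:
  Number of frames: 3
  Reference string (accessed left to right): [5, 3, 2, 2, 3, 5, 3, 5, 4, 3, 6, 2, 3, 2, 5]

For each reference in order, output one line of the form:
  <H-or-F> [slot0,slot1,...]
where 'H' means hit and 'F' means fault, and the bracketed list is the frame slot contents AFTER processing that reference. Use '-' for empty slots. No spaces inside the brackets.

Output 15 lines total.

F [5,-,-]
F [5,3,-]
F [5,3,2]
H [5,3,2]
H [5,3,2]
H [5,3,2]
H [5,3,2]
H [5,3,2]
F [4,3,2]
H [4,3,2]
F [6,3,2]
H [6,3,2]
H [6,3,2]
H [6,3,2]
F [6,3,5]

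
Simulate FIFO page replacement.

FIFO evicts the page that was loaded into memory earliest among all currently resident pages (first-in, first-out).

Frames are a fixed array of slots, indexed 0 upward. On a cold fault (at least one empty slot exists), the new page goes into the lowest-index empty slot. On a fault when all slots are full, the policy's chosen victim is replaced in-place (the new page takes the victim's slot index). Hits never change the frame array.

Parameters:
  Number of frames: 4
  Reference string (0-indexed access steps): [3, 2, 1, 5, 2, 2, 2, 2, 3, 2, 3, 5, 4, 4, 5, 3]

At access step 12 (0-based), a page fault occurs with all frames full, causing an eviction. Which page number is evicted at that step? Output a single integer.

Answer: 3

Derivation:
Step 0: ref 3 -> FAULT, frames=[3,-,-,-]
Step 1: ref 2 -> FAULT, frames=[3,2,-,-]
Step 2: ref 1 -> FAULT, frames=[3,2,1,-]
Step 3: ref 5 -> FAULT, frames=[3,2,1,5]
Step 4: ref 2 -> HIT, frames=[3,2,1,5]
Step 5: ref 2 -> HIT, frames=[3,2,1,5]
Step 6: ref 2 -> HIT, frames=[3,2,1,5]
Step 7: ref 2 -> HIT, frames=[3,2,1,5]
Step 8: ref 3 -> HIT, frames=[3,2,1,5]
Step 9: ref 2 -> HIT, frames=[3,2,1,5]
Step 10: ref 3 -> HIT, frames=[3,2,1,5]
Step 11: ref 5 -> HIT, frames=[3,2,1,5]
Step 12: ref 4 -> FAULT, evict 3, frames=[4,2,1,5]
At step 12: evicted page 3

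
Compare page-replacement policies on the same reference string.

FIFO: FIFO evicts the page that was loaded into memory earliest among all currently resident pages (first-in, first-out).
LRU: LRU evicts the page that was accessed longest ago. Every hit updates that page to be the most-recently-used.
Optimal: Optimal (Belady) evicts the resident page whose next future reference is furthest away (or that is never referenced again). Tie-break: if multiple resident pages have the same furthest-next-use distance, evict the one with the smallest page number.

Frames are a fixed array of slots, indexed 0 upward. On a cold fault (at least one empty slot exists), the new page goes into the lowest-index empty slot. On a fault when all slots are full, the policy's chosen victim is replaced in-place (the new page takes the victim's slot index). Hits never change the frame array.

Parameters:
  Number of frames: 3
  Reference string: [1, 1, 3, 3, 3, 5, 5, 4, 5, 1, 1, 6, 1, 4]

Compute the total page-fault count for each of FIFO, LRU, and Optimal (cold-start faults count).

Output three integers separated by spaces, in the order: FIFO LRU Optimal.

Answer: 6 7 5

Derivation:
--- FIFO ---
  step 0: ref 1 -> FAULT, frames=[1,-,-] (faults so far: 1)
  step 1: ref 1 -> HIT, frames=[1,-,-] (faults so far: 1)
  step 2: ref 3 -> FAULT, frames=[1,3,-] (faults so far: 2)
  step 3: ref 3 -> HIT, frames=[1,3,-] (faults so far: 2)
  step 4: ref 3 -> HIT, frames=[1,3,-] (faults so far: 2)
  step 5: ref 5 -> FAULT, frames=[1,3,5] (faults so far: 3)
  step 6: ref 5 -> HIT, frames=[1,3,5] (faults so far: 3)
  step 7: ref 4 -> FAULT, evict 1, frames=[4,3,5] (faults so far: 4)
  step 8: ref 5 -> HIT, frames=[4,3,5] (faults so far: 4)
  step 9: ref 1 -> FAULT, evict 3, frames=[4,1,5] (faults so far: 5)
  step 10: ref 1 -> HIT, frames=[4,1,5] (faults so far: 5)
  step 11: ref 6 -> FAULT, evict 5, frames=[4,1,6] (faults so far: 6)
  step 12: ref 1 -> HIT, frames=[4,1,6] (faults so far: 6)
  step 13: ref 4 -> HIT, frames=[4,1,6] (faults so far: 6)
  FIFO total faults: 6
--- LRU ---
  step 0: ref 1 -> FAULT, frames=[1,-,-] (faults so far: 1)
  step 1: ref 1 -> HIT, frames=[1,-,-] (faults so far: 1)
  step 2: ref 3 -> FAULT, frames=[1,3,-] (faults so far: 2)
  step 3: ref 3 -> HIT, frames=[1,3,-] (faults so far: 2)
  step 4: ref 3 -> HIT, frames=[1,3,-] (faults so far: 2)
  step 5: ref 5 -> FAULT, frames=[1,3,5] (faults so far: 3)
  step 6: ref 5 -> HIT, frames=[1,3,5] (faults so far: 3)
  step 7: ref 4 -> FAULT, evict 1, frames=[4,3,5] (faults so far: 4)
  step 8: ref 5 -> HIT, frames=[4,3,5] (faults so far: 4)
  step 9: ref 1 -> FAULT, evict 3, frames=[4,1,5] (faults so far: 5)
  step 10: ref 1 -> HIT, frames=[4,1,5] (faults so far: 5)
  step 11: ref 6 -> FAULT, evict 4, frames=[6,1,5] (faults so far: 6)
  step 12: ref 1 -> HIT, frames=[6,1,5] (faults so far: 6)
  step 13: ref 4 -> FAULT, evict 5, frames=[6,1,4] (faults so far: 7)
  LRU total faults: 7
--- Optimal ---
  step 0: ref 1 -> FAULT, frames=[1,-,-] (faults so far: 1)
  step 1: ref 1 -> HIT, frames=[1,-,-] (faults so far: 1)
  step 2: ref 3 -> FAULT, frames=[1,3,-] (faults so far: 2)
  step 3: ref 3 -> HIT, frames=[1,3,-] (faults so far: 2)
  step 4: ref 3 -> HIT, frames=[1,3,-] (faults so far: 2)
  step 5: ref 5 -> FAULT, frames=[1,3,5] (faults so far: 3)
  step 6: ref 5 -> HIT, frames=[1,3,5] (faults so far: 3)
  step 7: ref 4 -> FAULT, evict 3, frames=[1,4,5] (faults so far: 4)
  step 8: ref 5 -> HIT, frames=[1,4,5] (faults so far: 4)
  step 9: ref 1 -> HIT, frames=[1,4,5] (faults so far: 4)
  step 10: ref 1 -> HIT, frames=[1,4,5] (faults so far: 4)
  step 11: ref 6 -> FAULT, evict 5, frames=[1,4,6] (faults so far: 5)
  step 12: ref 1 -> HIT, frames=[1,4,6] (faults so far: 5)
  step 13: ref 4 -> HIT, frames=[1,4,6] (faults so far: 5)
  Optimal total faults: 5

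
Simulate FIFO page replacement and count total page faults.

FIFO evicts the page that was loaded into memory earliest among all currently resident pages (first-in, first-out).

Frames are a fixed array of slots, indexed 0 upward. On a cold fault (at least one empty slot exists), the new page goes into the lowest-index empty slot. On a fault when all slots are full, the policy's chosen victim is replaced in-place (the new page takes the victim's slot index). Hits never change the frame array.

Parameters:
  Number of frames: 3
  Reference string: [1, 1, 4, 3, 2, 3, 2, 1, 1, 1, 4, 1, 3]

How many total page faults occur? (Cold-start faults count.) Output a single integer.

Answer: 7

Derivation:
Step 0: ref 1 → FAULT, frames=[1,-,-]
Step 1: ref 1 → HIT, frames=[1,-,-]
Step 2: ref 4 → FAULT, frames=[1,4,-]
Step 3: ref 3 → FAULT, frames=[1,4,3]
Step 4: ref 2 → FAULT (evict 1), frames=[2,4,3]
Step 5: ref 3 → HIT, frames=[2,4,3]
Step 6: ref 2 → HIT, frames=[2,4,3]
Step 7: ref 1 → FAULT (evict 4), frames=[2,1,3]
Step 8: ref 1 → HIT, frames=[2,1,3]
Step 9: ref 1 → HIT, frames=[2,1,3]
Step 10: ref 4 → FAULT (evict 3), frames=[2,1,4]
Step 11: ref 1 → HIT, frames=[2,1,4]
Step 12: ref 3 → FAULT (evict 2), frames=[3,1,4]
Total faults: 7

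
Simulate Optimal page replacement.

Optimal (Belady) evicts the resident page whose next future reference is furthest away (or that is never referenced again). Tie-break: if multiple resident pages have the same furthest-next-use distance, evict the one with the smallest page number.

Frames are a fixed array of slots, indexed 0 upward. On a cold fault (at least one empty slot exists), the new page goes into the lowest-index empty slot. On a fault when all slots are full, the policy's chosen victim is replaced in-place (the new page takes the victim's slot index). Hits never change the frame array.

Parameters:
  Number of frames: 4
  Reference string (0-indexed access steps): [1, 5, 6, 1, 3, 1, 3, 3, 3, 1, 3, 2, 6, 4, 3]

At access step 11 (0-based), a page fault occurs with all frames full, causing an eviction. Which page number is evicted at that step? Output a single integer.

Step 0: ref 1 -> FAULT, frames=[1,-,-,-]
Step 1: ref 5 -> FAULT, frames=[1,5,-,-]
Step 2: ref 6 -> FAULT, frames=[1,5,6,-]
Step 3: ref 1 -> HIT, frames=[1,5,6,-]
Step 4: ref 3 -> FAULT, frames=[1,5,6,3]
Step 5: ref 1 -> HIT, frames=[1,5,6,3]
Step 6: ref 3 -> HIT, frames=[1,5,6,3]
Step 7: ref 3 -> HIT, frames=[1,5,6,3]
Step 8: ref 3 -> HIT, frames=[1,5,6,3]
Step 9: ref 1 -> HIT, frames=[1,5,6,3]
Step 10: ref 3 -> HIT, frames=[1,5,6,3]
Step 11: ref 2 -> FAULT, evict 1, frames=[2,5,6,3]
At step 11: evicted page 1

Answer: 1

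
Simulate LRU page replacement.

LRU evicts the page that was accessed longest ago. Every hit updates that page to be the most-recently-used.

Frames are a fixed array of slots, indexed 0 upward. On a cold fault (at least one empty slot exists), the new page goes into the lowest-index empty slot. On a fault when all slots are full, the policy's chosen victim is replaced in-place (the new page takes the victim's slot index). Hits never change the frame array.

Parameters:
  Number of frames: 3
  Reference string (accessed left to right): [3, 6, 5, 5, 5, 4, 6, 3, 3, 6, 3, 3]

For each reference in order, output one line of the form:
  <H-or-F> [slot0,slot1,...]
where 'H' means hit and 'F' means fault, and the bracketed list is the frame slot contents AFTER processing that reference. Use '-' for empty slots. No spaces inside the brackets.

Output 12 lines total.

F [3,-,-]
F [3,6,-]
F [3,6,5]
H [3,6,5]
H [3,6,5]
F [4,6,5]
H [4,6,5]
F [4,6,3]
H [4,6,3]
H [4,6,3]
H [4,6,3]
H [4,6,3]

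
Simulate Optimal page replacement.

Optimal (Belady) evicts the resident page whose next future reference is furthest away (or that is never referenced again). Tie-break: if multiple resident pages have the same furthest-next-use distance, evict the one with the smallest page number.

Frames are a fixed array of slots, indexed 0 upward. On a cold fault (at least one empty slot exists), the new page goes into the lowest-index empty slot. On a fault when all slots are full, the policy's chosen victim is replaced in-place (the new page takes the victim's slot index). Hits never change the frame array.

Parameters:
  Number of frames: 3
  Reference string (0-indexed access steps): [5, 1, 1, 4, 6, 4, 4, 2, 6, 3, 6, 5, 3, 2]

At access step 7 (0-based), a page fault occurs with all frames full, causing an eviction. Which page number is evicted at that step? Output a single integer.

Answer: 4

Derivation:
Step 0: ref 5 -> FAULT, frames=[5,-,-]
Step 1: ref 1 -> FAULT, frames=[5,1,-]
Step 2: ref 1 -> HIT, frames=[5,1,-]
Step 3: ref 4 -> FAULT, frames=[5,1,4]
Step 4: ref 6 -> FAULT, evict 1, frames=[5,6,4]
Step 5: ref 4 -> HIT, frames=[5,6,4]
Step 6: ref 4 -> HIT, frames=[5,6,4]
Step 7: ref 2 -> FAULT, evict 4, frames=[5,6,2]
At step 7: evicted page 4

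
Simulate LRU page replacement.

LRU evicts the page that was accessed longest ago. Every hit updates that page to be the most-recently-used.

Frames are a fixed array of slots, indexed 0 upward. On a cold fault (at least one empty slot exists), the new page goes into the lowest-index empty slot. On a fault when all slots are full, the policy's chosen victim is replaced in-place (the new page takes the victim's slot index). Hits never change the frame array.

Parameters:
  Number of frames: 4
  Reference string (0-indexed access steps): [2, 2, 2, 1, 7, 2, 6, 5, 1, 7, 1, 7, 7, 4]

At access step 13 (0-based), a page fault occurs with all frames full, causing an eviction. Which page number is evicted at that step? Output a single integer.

Answer: 6

Derivation:
Step 0: ref 2 -> FAULT, frames=[2,-,-,-]
Step 1: ref 2 -> HIT, frames=[2,-,-,-]
Step 2: ref 2 -> HIT, frames=[2,-,-,-]
Step 3: ref 1 -> FAULT, frames=[2,1,-,-]
Step 4: ref 7 -> FAULT, frames=[2,1,7,-]
Step 5: ref 2 -> HIT, frames=[2,1,7,-]
Step 6: ref 6 -> FAULT, frames=[2,1,7,6]
Step 7: ref 5 -> FAULT, evict 1, frames=[2,5,7,6]
Step 8: ref 1 -> FAULT, evict 7, frames=[2,5,1,6]
Step 9: ref 7 -> FAULT, evict 2, frames=[7,5,1,6]
Step 10: ref 1 -> HIT, frames=[7,5,1,6]
Step 11: ref 7 -> HIT, frames=[7,5,1,6]
Step 12: ref 7 -> HIT, frames=[7,5,1,6]
Step 13: ref 4 -> FAULT, evict 6, frames=[7,5,1,4]
At step 13: evicted page 6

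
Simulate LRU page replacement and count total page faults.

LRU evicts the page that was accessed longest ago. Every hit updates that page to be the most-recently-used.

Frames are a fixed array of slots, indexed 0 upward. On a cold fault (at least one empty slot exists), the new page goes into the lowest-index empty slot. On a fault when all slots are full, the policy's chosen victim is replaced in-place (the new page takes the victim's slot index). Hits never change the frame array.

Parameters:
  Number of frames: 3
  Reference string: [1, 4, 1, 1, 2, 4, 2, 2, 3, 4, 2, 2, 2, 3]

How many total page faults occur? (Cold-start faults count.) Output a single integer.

Answer: 4

Derivation:
Step 0: ref 1 → FAULT, frames=[1,-,-]
Step 1: ref 4 → FAULT, frames=[1,4,-]
Step 2: ref 1 → HIT, frames=[1,4,-]
Step 3: ref 1 → HIT, frames=[1,4,-]
Step 4: ref 2 → FAULT, frames=[1,4,2]
Step 5: ref 4 → HIT, frames=[1,4,2]
Step 6: ref 2 → HIT, frames=[1,4,2]
Step 7: ref 2 → HIT, frames=[1,4,2]
Step 8: ref 3 → FAULT (evict 1), frames=[3,4,2]
Step 9: ref 4 → HIT, frames=[3,4,2]
Step 10: ref 2 → HIT, frames=[3,4,2]
Step 11: ref 2 → HIT, frames=[3,4,2]
Step 12: ref 2 → HIT, frames=[3,4,2]
Step 13: ref 3 → HIT, frames=[3,4,2]
Total faults: 4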